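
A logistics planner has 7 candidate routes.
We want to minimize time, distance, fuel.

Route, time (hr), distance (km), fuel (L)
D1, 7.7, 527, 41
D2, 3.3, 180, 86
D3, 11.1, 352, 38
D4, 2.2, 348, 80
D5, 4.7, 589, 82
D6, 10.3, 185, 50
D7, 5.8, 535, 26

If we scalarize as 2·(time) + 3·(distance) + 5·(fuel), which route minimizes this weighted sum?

D1: 2·7.7 + 3·527 + 5·41 = 1801.4
D2: 2·3.3 + 3·180 + 5·86 = 976.6
D3: 2·11.1 + 3·352 + 5·38 = 1268.2
D4: 2·2.2 + 3·348 + 5·80 = 1448.4
D5: 2·4.7 + 3·589 + 5·82 = 2186.4
D6: 2·10.3 + 3·185 + 5·50 = 825.6
D7: 2·5.8 + 3·535 + 5·26 = 1746.6
Lowest: D6 at 825.6.

D6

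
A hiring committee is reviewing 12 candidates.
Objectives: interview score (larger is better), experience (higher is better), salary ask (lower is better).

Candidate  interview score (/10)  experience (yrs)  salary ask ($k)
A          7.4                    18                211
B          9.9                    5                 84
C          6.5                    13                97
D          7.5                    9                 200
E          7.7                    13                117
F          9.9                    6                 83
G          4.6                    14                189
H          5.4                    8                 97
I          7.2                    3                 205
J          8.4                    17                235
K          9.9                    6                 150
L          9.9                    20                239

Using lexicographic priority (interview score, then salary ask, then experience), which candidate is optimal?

F

First maximize interview score: best is 9.9, kept {B, F, K, L}.
Then minimize salary ask: best is 83, kept {F}.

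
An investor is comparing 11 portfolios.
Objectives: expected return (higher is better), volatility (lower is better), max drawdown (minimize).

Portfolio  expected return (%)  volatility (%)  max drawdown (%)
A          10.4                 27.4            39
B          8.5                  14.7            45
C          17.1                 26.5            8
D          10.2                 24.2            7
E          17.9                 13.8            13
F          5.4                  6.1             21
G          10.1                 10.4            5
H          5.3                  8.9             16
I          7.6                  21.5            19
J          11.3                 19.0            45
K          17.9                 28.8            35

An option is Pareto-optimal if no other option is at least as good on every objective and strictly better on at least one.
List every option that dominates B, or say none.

E: expected return 17.9≥8.5, volatility 13.8≤14.7, max drawdown 13≤45 — dominates B.
G: expected return 10.1≥8.5, volatility 10.4≤14.7, max drawdown 5≤45 — dominates B.
Others (A, C, D, F, H, I, J, K) are each worse than B on at least one objective.

E, G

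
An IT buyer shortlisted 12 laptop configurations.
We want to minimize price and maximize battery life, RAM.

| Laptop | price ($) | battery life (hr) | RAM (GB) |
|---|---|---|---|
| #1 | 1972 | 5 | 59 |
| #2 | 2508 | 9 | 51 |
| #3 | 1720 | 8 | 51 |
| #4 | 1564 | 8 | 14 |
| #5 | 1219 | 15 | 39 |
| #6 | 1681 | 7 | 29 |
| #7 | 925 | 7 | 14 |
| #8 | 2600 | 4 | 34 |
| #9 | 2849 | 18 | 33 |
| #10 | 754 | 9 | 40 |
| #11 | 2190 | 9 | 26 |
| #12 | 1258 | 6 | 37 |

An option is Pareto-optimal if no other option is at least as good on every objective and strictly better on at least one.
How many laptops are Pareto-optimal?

6

#1: not dominated (best RAM).
#2: not dominated.
#3: not dominated.
#4: dominated by #5 (price 1219≤1564, battery life 15≥8, RAM 39≥14).
#5: not dominated.
#6: dominated by #5 (price 1219≤1681, battery life 15≥7, RAM 39≥29).
#7: dominated by #10 (price 754≤925, battery life 9≥7, RAM 40≥14).
#8: dominated by #1 (price 1972≤2600, battery life 5≥4, RAM 59≥34).
#9: not dominated (best battery life).
#10: not dominated (best price).
#11: dominated by #5 (price 1219≤2190, battery life 15≥9, RAM 39≥26).
#12: dominated by #5 (price 1219≤1258, battery life 15≥6, RAM 39≥37).
Pareto-optimal: #1, #2, #3, #5, #9, #10 → 6.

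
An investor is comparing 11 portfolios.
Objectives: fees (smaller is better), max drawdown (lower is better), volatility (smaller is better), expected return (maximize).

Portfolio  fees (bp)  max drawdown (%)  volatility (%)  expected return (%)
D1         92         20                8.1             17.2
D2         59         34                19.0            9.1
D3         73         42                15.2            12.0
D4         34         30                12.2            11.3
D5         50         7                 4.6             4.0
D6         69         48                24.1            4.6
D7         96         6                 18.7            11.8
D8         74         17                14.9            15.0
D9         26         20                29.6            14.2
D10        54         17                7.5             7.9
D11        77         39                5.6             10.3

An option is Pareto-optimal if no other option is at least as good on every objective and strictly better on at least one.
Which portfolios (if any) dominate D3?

none

D1: worse on fees (92 vs 73).
D2: worse on volatility (19.0 vs 15.2).
D4: worse on expected return (11.3 vs 12.0).
D5: worse on expected return (4.0 vs 12.0).
D6: worse on max drawdown (48 vs 42).
D7: worse on fees (96 vs 73).
D8: worse on fees (74 vs 73).
D9: worse on volatility (29.6 vs 15.2).
D10: worse on expected return (7.9 vs 12.0).
D11: worse on fees (77 vs 73).
No option dominates D3.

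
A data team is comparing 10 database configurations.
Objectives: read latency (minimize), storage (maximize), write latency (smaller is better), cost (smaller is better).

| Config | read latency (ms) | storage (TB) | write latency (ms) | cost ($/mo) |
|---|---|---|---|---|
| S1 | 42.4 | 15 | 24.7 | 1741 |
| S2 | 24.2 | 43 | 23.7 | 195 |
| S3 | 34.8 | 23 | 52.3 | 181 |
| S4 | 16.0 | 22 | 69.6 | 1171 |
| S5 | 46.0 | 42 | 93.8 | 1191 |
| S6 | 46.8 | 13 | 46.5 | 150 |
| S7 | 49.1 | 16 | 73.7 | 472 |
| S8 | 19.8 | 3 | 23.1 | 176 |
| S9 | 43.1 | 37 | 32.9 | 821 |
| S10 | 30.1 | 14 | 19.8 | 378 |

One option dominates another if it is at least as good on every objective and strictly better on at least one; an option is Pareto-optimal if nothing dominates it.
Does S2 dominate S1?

Yes

S2 vs S1: read latency 24.2≤42.4, storage 43≥15, write latency 23.7≤24.7, cost 195≤1741 — S2 is at least as good on every objective with at least one strict improvement.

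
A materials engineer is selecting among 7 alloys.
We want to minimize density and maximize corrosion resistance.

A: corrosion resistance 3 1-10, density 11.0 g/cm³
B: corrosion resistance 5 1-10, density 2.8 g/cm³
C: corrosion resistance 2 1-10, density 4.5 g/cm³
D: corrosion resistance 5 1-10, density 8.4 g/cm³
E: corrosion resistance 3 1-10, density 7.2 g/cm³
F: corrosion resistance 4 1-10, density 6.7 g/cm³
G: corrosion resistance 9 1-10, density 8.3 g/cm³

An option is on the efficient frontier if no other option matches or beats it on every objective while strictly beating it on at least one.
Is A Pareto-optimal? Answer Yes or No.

B vs A: corrosion resistance 5≥3, density 2.8≤11.0 — B is at least as good on every objective and strictly better on at least one, so B dominates A.

No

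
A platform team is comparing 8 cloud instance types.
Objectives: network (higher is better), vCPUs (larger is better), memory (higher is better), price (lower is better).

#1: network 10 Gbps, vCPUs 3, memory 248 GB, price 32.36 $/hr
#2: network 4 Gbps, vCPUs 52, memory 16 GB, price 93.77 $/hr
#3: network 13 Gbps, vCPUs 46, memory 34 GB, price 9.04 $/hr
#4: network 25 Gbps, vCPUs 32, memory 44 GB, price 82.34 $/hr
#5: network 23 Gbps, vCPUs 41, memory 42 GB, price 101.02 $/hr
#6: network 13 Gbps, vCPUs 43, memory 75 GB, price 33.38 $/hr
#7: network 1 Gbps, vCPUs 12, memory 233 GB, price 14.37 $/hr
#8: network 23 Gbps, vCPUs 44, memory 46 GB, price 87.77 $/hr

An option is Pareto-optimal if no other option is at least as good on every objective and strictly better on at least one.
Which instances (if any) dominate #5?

#8

#8: network 23≥23, vCPUs 44≥41, memory 46≥42, price 87.77≤101.02 — dominates #5.
Others (#1, #2, #3, #4, #6, #7) are each worse than #5 on at least one objective.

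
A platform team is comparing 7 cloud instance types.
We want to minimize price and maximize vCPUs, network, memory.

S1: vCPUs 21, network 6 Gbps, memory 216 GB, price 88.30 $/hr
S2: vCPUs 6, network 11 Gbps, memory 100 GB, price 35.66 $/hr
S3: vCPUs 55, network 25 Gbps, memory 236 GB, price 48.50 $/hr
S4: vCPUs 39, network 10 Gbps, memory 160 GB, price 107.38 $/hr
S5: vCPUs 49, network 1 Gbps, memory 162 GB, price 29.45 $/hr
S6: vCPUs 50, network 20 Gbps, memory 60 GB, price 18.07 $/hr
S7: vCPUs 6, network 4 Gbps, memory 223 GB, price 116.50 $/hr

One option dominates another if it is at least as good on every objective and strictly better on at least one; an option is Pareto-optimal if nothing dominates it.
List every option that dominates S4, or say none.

S3

S3: vCPUs 55≥39, network 25≥10, memory 236≥160, price 48.50≤107.38 — dominates S4.
Others (S1, S2, S5, S6, S7) are each worse than S4 on at least one objective.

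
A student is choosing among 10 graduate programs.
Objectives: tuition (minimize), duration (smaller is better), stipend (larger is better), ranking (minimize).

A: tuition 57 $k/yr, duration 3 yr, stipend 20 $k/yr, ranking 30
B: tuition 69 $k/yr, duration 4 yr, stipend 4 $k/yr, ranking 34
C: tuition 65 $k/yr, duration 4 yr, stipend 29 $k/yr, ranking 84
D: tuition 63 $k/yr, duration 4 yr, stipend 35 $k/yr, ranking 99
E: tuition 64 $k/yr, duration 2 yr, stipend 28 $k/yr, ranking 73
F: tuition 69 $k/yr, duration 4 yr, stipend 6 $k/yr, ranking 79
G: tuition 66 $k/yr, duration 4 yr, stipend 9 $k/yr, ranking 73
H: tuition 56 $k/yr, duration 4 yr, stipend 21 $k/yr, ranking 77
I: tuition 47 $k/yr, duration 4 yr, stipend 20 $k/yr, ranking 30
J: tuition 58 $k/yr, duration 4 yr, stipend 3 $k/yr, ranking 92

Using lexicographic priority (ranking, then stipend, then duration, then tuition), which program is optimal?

A

First minimize ranking: best is 30, kept {A, I}.
Then maximize stipend: best is 20, kept {A, I}.
Then minimize duration: best is 3, kept {A}.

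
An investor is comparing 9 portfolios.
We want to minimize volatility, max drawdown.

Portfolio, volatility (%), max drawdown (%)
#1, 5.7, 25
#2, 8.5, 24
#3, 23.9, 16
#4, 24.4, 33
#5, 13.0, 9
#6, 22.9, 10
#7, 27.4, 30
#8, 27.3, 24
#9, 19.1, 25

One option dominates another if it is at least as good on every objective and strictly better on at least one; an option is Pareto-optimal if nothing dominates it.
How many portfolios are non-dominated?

#1: not dominated (best volatility).
#2: not dominated.
#3: dominated by #5 (volatility 13.0≤23.9, max drawdown 9≤16).
#4: dominated by #1 (volatility 5.7≤24.4, max drawdown 25≤33).
#5: not dominated (best max drawdown).
#6: dominated by #5 (volatility 13.0≤22.9, max drawdown 9≤10).
#7: dominated by #1 (volatility 5.7≤27.4, max drawdown 25≤30).
#8: dominated by #2 (volatility 8.5≤27.3, max drawdown 24≤24).
#9: dominated by #1 (volatility 5.7≤19.1, max drawdown 25≤25).
Pareto-optimal: #1, #2, #5 → 3.

3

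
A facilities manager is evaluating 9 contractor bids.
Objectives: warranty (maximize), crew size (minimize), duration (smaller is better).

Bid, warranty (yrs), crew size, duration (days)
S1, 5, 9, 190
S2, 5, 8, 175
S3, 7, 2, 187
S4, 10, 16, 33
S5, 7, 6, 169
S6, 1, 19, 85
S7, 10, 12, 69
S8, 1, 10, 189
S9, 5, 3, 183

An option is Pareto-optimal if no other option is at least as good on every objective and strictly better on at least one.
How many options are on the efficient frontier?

5

S1: dominated by S2 (warranty 5≥5, crew size 8≤9, duration 175≤190).
S2: dominated by S5 (warranty 7≥5, crew size 6≤8, duration 169≤175).
S3: not dominated (best crew size).
S4: not dominated (best duration).
S5: not dominated.
S6: dominated by S4 (warranty 10≥1, crew size 16≤19, duration 33≤85).
S7: not dominated.
S8: dominated by S2 (warranty 5≥1, crew size 8≤10, duration 175≤189).
S9: not dominated.
Pareto-optimal: S3, S4, S5, S7, S9 → 5.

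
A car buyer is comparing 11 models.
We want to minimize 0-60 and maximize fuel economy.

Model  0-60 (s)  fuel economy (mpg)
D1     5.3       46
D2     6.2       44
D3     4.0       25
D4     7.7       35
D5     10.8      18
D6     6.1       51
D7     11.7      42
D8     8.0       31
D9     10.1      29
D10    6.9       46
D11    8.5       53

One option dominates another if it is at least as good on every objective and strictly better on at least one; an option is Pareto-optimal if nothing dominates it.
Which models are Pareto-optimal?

D1: not dominated.
D2: dominated by D1 (0-60 5.3≤6.2, fuel economy 46≥44).
D3: not dominated (best 0-60).
D4: dominated by D1 (0-60 5.3≤7.7, fuel economy 46≥35).
D5: dominated by D1 (0-60 5.3≤10.8, fuel economy 46≥18).
D6: not dominated.
D7: dominated by D1 (0-60 5.3≤11.7, fuel economy 46≥42).
D8: dominated by D1 (0-60 5.3≤8.0, fuel economy 46≥31).
D9: dominated by D1 (0-60 5.3≤10.1, fuel economy 46≥29).
D10: dominated by D1 (0-60 5.3≤6.9, fuel economy 46≥46).
D11: not dominated (best fuel economy).

D1, D3, D6, D11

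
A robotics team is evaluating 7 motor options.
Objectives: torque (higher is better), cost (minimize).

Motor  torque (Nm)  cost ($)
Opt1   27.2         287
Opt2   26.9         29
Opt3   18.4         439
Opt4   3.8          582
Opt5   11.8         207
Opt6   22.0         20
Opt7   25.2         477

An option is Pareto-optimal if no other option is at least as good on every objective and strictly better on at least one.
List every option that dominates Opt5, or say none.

Opt2, Opt6

Opt2: torque 26.9≥11.8, cost 29≤207 — dominates Opt5.
Opt6: torque 22.0≥11.8, cost 20≤207 — dominates Opt5.
Others (Opt1, Opt3, Opt4, Opt7) are each worse than Opt5 on at least one objective.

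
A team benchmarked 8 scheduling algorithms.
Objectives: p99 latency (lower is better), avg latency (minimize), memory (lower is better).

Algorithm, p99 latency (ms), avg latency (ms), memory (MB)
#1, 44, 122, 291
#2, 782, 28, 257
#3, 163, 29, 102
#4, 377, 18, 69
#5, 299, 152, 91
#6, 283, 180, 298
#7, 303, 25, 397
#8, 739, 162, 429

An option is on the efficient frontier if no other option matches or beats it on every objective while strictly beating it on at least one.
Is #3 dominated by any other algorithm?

#1: worse on avg latency (122 vs 29).
#2: worse on p99 latency (782 vs 163).
#4: worse on p99 latency (377 vs 163).
#5: worse on p99 latency (299 vs 163).
#6: worse on p99 latency (283 vs 163).
#7: worse on p99 latency (303 vs 163).
#8: worse on p99 latency (739 vs 163).
No option is at least as good as #3 on every objective and strictly better on one.

No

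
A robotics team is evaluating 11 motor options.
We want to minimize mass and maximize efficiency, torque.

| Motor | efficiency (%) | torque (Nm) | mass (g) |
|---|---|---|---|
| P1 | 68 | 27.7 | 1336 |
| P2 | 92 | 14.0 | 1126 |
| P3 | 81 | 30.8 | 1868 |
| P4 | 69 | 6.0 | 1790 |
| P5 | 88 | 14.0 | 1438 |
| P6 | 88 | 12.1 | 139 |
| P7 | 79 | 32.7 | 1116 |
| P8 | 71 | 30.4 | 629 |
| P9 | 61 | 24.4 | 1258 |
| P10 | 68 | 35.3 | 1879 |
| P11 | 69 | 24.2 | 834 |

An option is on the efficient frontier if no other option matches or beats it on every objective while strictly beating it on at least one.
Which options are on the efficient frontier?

P2, P3, P6, P7, P8, P10

P1: dominated by P7 (efficiency 79≥68, torque 32.7≥27.7, mass 1116≤1336).
P2: not dominated (best efficiency).
P3: not dominated.
P4: dominated by P2 (efficiency 92≥69, torque 14.0≥6.0, mass 1126≤1790).
P5: dominated by P2 (efficiency 92≥88, torque 14.0≥14.0, mass 1126≤1438).
P6: not dominated (best mass).
P7: not dominated.
P8: not dominated.
P9: dominated by P7 (efficiency 79≥61, torque 32.7≥24.4, mass 1116≤1258).
P10: not dominated (best torque).
P11: dominated by P8 (efficiency 71≥69, torque 30.4≥24.2, mass 629≤834).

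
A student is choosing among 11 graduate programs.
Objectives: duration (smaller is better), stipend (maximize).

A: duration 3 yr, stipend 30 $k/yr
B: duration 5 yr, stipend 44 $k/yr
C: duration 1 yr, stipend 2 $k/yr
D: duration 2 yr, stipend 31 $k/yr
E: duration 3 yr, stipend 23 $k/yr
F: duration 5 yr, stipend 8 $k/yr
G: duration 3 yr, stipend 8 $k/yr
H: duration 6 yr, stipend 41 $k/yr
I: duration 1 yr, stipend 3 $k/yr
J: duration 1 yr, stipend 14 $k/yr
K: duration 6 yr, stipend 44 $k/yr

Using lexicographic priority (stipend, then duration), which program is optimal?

B

First maximize stipend: best is 44, kept {B, K}.
Then minimize duration: best is 5, kept {B}.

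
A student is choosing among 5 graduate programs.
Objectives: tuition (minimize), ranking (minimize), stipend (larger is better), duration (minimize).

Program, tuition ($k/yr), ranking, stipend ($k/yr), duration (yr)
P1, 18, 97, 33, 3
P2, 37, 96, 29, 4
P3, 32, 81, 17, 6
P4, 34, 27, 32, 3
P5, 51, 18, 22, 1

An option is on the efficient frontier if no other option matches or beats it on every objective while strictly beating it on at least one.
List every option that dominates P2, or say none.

P4

P4: tuition 34≤37, ranking 27≤96, stipend 32≥29, duration 3≤4 — dominates P2.
Others (P1, P3, P5) are each worse than P2 on at least one objective.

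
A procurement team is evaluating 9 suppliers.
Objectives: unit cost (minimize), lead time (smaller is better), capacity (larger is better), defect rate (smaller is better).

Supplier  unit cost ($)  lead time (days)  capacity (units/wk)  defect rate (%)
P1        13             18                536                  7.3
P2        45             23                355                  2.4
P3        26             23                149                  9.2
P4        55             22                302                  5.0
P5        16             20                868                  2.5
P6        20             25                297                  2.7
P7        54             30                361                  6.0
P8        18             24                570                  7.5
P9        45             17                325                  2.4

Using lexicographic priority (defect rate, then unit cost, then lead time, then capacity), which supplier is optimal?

P9

First minimize defect rate: best is 2.4, kept {P2, P9}.
Then minimize unit cost: best is 45, kept {P2, P9}.
Then minimize lead time: best is 17, kept {P9}.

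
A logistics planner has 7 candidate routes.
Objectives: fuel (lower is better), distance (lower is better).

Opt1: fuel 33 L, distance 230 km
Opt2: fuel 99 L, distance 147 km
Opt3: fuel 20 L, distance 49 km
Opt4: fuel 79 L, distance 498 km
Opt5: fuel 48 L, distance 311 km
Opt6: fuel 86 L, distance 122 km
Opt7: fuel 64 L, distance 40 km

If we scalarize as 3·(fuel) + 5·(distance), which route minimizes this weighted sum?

Opt1: 3·33 + 5·230 = 1249
Opt2: 3·99 + 5·147 = 1032
Opt3: 3·20 + 5·49 = 305
Opt4: 3·79 + 5·498 = 2727
Opt5: 3·48 + 5·311 = 1699
Opt6: 3·86 + 5·122 = 868
Opt7: 3·64 + 5·40 = 392
Lowest: Opt3 at 305.

Opt3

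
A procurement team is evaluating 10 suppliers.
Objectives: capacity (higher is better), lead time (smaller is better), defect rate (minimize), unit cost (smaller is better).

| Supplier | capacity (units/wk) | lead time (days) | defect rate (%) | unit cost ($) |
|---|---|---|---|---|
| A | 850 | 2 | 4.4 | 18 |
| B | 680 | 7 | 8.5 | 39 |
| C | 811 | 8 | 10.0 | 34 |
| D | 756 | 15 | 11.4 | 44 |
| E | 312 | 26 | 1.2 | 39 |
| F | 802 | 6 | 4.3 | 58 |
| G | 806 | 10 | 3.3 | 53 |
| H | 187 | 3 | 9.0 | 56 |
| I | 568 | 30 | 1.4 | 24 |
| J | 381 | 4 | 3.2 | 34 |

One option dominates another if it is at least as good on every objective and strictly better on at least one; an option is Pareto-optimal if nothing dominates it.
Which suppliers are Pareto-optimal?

A: not dominated (best capacity).
B: dominated by A (capacity 850≥680, lead time 2≤7, defect rate 4.4≤8.5, unit cost 18≤39).
C: dominated by A (capacity 850≥811, lead time 2≤8, defect rate 4.4≤10.0, unit cost 18≤34).
D: dominated by A (capacity 850≥756, lead time 2≤15, defect rate 4.4≤11.4, unit cost 18≤44).
E: not dominated (best defect rate).
F: not dominated.
G: not dominated.
H: dominated by A (capacity 850≥187, lead time 2≤3, defect rate 4.4≤9.0, unit cost 18≤56).
I: not dominated.
J: not dominated.

A, E, F, G, I, J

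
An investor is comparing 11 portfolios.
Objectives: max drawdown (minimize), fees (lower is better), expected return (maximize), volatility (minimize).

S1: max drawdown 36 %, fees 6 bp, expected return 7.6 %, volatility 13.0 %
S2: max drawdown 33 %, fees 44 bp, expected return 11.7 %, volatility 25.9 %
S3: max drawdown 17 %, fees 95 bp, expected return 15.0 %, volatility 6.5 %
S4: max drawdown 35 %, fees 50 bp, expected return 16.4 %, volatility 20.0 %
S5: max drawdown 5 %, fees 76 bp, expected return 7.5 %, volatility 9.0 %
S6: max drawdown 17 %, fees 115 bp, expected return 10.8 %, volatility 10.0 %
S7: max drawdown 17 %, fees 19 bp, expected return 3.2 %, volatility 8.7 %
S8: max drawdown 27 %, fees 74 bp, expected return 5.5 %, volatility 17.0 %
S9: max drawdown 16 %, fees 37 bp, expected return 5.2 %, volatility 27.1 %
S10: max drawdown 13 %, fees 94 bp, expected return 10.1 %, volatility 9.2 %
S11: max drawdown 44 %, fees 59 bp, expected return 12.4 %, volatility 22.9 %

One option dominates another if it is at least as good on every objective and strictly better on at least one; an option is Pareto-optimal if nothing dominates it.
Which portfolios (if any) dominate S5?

S1: worse on max drawdown (36 vs 5).
S2: worse on max drawdown (33 vs 5).
S3: worse on max drawdown (17 vs 5).
S4: worse on max drawdown (35 vs 5).
S6: worse on max drawdown (17 vs 5).
S7: worse on max drawdown (17 vs 5).
S8: worse on max drawdown (27 vs 5).
S9: worse on max drawdown (16 vs 5).
S10: worse on max drawdown (13 vs 5).
S11: worse on max drawdown (44 vs 5).
No option dominates S5.

none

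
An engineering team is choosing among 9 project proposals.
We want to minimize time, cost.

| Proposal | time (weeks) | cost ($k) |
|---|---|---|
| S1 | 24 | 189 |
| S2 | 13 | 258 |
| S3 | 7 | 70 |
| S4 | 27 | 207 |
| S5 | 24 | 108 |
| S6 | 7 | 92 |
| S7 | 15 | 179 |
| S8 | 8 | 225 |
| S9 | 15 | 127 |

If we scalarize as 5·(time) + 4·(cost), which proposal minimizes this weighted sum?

S3

S1: 5·24 + 4·189 = 876
S2: 5·13 + 4·258 = 1097
S3: 5·7 + 4·70 = 315
S4: 5·27 + 4·207 = 963
S5: 5·24 + 4·108 = 552
S6: 5·7 + 4·92 = 403
S7: 5·15 + 4·179 = 791
S8: 5·8 + 4·225 = 940
S9: 5·15 + 4·127 = 583
Lowest: S3 at 315.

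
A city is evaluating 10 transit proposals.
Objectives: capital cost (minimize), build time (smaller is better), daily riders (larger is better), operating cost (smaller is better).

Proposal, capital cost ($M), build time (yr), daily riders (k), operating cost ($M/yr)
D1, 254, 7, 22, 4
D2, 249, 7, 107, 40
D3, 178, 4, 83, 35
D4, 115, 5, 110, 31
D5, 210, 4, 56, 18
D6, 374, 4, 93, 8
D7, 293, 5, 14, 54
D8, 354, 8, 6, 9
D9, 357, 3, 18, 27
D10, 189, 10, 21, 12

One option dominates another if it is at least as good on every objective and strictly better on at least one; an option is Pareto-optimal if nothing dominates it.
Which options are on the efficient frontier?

D1, D3, D4, D5, D6, D9, D10

D1: not dominated (best operating cost).
D2: dominated by D4 (capital cost 115≤249, build time 5≤7, daily riders 110≥107, operating cost 31≤40).
D3: not dominated.
D4: not dominated (best capital cost).
D5: not dominated.
D6: not dominated.
D7: dominated by D3 (capital cost 178≤293, build time 4≤5, daily riders 83≥14, operating cost 35≤54).
D8: dominated by D1 (capital cost 254≤354, build time 7≤8, daily riders 22≥6, operating cost 4≤9).
D9: not dominated (best build time).
D10: not dominated.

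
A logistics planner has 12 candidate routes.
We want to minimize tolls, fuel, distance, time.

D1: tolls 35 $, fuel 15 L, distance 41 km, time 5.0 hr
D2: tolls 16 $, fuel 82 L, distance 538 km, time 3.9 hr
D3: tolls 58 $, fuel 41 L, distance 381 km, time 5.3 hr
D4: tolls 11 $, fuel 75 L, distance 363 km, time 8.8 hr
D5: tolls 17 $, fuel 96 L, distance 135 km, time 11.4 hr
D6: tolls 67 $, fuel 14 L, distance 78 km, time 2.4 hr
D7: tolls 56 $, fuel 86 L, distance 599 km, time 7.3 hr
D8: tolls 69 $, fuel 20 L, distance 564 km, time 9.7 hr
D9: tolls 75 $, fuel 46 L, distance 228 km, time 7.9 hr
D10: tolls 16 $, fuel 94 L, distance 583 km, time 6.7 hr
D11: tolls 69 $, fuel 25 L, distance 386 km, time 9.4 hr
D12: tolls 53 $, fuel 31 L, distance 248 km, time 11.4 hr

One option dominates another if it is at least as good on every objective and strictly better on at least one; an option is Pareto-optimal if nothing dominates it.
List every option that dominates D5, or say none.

none

D1: worse on tolls (35 vs 17).
D2: worse on distance (538 vs 135).
D3: worse on tolls (58 vs 17).
D4: worse on distance (363 vs 135).
D6: worse on tolls (67 vs 17).
D7: worse on tolls (56 vs 17).
D8: worse on tolls (69 vs 17).
D9: worse on tolls (75 vs 17).
D10: worse on distance (583 vs 135).
D11: worse on tolls (69 vs 17).
D12: worse on tolls (53 vs 17).
No option dominates D5.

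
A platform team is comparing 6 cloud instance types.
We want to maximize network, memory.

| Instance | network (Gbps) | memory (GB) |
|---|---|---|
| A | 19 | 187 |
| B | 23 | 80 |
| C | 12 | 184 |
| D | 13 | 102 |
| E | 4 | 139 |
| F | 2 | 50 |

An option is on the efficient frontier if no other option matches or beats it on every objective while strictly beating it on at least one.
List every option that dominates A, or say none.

none

B: worse on memory (80 vs 187).
C: worse on network (12 vs 19).
D: worse on network (13 vs 19).
E: worse on network (4 vs 19).
F: worse on network (2 vs 19).
No option dominates A.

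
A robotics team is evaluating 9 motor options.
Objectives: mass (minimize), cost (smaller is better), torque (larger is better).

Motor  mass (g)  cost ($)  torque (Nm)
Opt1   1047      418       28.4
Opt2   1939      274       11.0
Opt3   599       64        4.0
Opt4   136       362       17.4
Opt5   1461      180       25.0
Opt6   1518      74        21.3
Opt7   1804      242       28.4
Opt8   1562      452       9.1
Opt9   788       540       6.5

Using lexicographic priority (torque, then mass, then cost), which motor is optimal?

Opt1

First maximize torque: best is 28.4, kept {Opt1, Opt7}.
Then minimize mass: best is 1047, kept {Opt1}.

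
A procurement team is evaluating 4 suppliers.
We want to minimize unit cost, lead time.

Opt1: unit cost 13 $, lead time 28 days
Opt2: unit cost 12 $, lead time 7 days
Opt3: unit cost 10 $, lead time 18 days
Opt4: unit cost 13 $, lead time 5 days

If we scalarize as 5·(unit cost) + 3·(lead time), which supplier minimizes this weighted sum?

Opt4

Opt1: 5·13 + 3·28 = 149
Opt2: 5·12 + 3·7 = 81
Opt3: 5·10 + 3·18 = 104
Opt4: 5·13 + 3·5 = 80
Lowest: Opt4 at 80.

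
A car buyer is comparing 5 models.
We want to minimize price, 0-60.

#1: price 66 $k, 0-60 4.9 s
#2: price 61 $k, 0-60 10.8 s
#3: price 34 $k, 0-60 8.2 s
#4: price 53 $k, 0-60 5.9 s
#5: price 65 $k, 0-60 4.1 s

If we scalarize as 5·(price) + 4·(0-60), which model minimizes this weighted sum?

#3

#1: 5·66 + 4·4.9 = 349.6
#2: 5·61 + 4·10.8 = 348.2
#3: 5·34 + 4·8.2 = 202.8
#4: 5·53 + 4·5.9 = 288.6
#5: 5·65 + 4·4.1 = 341.4
Lowest: #3 at 202.8.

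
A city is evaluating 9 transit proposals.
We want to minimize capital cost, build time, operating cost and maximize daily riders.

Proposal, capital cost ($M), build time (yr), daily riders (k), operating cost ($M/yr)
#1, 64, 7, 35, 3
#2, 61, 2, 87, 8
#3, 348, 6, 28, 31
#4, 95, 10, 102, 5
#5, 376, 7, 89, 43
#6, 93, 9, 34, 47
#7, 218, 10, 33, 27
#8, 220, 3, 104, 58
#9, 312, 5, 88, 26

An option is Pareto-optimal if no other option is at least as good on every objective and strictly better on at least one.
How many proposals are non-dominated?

#1: not dominated (best operating cost).
#2: not dominated (best capital cost).
#3: dominated by #2 (capital cost 61≤348, build time 2≤6, daily riders 87≥28, operating cost 8≤31).
#4: not dominated.
#5: not dominated.
#6: dominated by #1 (capital cost 64≤93, build time 7≤9, daily riders 35≥34, operating cost 3≤47).
#7: dominated by #1 (capital cost 64≤218, build time 7≤10, daily riders 35≥33, operating cost 3≤27).
#8: not dominated (best daily riders).
#9: not dominated.
Pareto-optimal: #1, #2, #4, #5, #8, #9 → 6.

6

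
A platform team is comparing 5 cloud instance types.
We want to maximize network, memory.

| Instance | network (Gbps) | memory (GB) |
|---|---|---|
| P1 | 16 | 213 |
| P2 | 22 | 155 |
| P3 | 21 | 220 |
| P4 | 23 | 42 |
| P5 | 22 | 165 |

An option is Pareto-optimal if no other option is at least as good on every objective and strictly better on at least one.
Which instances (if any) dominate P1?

P3: network 21≥16, memory 220≥213 — dominates P1.
Others (P2, P4, P5) are each worse than P1 on at least one objective.

P3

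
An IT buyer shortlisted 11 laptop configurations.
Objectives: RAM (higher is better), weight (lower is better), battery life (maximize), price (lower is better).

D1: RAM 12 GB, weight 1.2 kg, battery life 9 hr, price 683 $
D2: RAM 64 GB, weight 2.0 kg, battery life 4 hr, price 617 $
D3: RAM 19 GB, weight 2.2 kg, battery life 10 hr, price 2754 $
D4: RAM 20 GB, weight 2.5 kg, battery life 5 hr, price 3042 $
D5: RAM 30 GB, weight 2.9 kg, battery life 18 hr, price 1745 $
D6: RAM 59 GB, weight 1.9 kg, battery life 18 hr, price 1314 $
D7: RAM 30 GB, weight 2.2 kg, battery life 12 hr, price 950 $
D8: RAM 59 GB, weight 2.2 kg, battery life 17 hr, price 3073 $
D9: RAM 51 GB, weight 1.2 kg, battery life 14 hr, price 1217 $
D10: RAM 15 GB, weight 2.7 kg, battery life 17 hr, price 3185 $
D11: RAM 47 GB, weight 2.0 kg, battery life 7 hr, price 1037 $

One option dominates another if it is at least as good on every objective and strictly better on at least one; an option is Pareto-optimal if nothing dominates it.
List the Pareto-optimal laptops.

D1, D2, D6, D7, D9, D11

D1: not dominated.
D2: not dominated (best RAM).
D3: dominated by D6 (RAM 59≥19, weight 1.9≤2.2, battery life 18≥10, price 1314≤2754).
D4: dominated by D6 (RAM 59≥20, weight 1.9≤2.5, battery life 18≥5, price 1314≤3042).
D5: dominated by D6 (RAM 59≥30, weight 1.9≤2.9, battery life 18≥18, price 1314≤1745).
D6: not dominated.
D7: not dominated.
D8: dominated by D6 (RAM 59≥59, weight 1.9≤2.2, battery life 18≥17, price 1314≤3073).
D9: not dominated.
D10: dominated by D6 (RAM 59≥15, weight 1.9≤2.7, battery life 18≥17, price 1314≤3185).
D11: not dominated.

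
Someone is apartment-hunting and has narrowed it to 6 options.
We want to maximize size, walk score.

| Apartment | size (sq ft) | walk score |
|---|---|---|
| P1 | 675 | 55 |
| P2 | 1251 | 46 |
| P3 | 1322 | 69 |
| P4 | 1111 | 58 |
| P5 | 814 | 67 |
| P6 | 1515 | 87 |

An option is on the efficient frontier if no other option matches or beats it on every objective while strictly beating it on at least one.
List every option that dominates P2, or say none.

P3, P6

P3: size 1322≥1251, walk score 69≥46 — dominates P2.
P6: size 1515≥1251, walk score 87≥46 — dominates P2.
Others (P1, P4, P5) are each worse than P2 on at least one objective.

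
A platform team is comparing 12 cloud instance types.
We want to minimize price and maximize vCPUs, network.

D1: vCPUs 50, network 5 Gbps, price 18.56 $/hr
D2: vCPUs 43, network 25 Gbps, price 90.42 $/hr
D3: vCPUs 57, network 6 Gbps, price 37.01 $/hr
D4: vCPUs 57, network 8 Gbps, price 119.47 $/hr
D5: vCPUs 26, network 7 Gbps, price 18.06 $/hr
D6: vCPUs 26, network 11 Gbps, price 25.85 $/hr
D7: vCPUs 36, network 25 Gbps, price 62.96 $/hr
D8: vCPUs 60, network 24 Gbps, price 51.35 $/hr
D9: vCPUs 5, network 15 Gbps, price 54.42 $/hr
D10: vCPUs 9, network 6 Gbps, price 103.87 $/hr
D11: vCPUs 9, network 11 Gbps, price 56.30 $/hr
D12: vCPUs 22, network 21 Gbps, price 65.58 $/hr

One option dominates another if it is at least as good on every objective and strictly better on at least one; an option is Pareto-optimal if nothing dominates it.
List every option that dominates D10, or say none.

D2: vCPUs 43≥9, network 25≥6, price 90.42≤103.87 — dominates D10.
D3: vCPUs 57≥9, network 6≥6, price 37.01≤103.87 — dominates D10.
D5: vCPUs 26≥9, network 7≥6, price 18.06≤103.87 — dominates D10.
D6: vCPUs 26≥9, network 11≥6, price 25.85≤103.87 — dominates D10.
D7: vCPUs 36≥9, network 25≥6, price 62.96≤103.87 — dominates D10.
D8: vCPUs 60≥9, network 24≥6, price 51.35≤103.87 — dominates D10.
D11: vCPUs 9≥9, network 11≥6, price 56.30≤103.87 — dominates D10.
D12: vCPUs 22≥9, network 21≥6, price 65.58≤103.87 — dominates D10.
Others (D1, D4, D9) are each worse than D10 on at least one objective.

D2, D3, D5, D6, D7, D8, D11, D12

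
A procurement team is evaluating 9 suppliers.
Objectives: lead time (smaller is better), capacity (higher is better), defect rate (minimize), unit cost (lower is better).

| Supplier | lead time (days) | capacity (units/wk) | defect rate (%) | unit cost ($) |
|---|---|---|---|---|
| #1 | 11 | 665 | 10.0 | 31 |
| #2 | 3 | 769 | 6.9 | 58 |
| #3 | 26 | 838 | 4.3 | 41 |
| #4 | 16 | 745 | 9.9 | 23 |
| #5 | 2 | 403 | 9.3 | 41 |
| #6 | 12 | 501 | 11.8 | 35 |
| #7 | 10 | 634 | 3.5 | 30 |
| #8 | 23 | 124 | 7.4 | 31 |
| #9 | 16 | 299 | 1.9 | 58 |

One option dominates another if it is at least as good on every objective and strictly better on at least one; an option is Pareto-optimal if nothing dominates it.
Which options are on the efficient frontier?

#1: not dominated.
#2: not dominated.
#3: not dominated (best capacity).
#4: not dominated (best unit cost).
#5: not dominated (best lead time).
#6: dominated by #1 (lead time 11≤12, capacity 665≥501, defect rate 10.0≤11.8, unit cost 31≤35).
#7: not dominated.
#8: dominated by #7 (lead time 10≤23, capacity 634≥124, defect rate 3.5≤7.4, unit cost 30≤31).
#9: not dominated (best defect rate).

#1, #2, #3, #4, #5, #7, #9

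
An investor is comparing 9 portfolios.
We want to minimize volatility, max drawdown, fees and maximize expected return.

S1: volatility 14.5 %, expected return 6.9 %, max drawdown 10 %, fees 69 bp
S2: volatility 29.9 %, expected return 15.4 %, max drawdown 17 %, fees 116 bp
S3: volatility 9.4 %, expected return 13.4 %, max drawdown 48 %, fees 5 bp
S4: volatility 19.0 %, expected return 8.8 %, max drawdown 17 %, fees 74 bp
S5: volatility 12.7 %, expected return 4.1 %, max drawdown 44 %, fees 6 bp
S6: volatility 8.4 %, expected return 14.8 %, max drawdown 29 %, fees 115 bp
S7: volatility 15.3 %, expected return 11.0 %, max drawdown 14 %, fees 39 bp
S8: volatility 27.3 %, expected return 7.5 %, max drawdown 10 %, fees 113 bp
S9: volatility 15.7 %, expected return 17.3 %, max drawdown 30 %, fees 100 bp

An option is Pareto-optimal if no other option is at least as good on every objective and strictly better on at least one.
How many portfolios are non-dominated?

S1: not dominated.
S2: not dominated.
S3: not dominated (best fees).
S4: dominated by S7 (volatility 15.3≤19.0, expected return 11.0≥8.8, max drawdown 14≤17, fees 39≤74).
S5: not dominated.
S6: not dominated (best volatility).
S7: not dominated.
S8: not dominated.
S9: not dominated (best expected return).
Pareto-optimal: S1, S2, S3, S5, S6, S7, S8, S9 → 8.

8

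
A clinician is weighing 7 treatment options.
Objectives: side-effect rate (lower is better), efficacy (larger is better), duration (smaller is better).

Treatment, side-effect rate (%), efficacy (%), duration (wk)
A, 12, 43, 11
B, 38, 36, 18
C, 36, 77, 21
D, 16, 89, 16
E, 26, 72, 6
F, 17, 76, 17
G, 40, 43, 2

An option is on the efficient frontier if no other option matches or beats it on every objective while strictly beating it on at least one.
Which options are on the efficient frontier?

A: not dominated (best side-effect rate).
B: dominated by A (side-effect rate 12≤38, efficacy 43≥36, duration 11≤18).
C: dominated by D (side-effect rate 16≤36, efficacy 89≥77, duration 16≤21).
D: not dominated (best efficacy).
E: not dominated.
F: dominated by D (side-effect rate 16≤17, efficacy 89≥76, duration 16≤17).
G: not dominated (best duration).

A, D, E, G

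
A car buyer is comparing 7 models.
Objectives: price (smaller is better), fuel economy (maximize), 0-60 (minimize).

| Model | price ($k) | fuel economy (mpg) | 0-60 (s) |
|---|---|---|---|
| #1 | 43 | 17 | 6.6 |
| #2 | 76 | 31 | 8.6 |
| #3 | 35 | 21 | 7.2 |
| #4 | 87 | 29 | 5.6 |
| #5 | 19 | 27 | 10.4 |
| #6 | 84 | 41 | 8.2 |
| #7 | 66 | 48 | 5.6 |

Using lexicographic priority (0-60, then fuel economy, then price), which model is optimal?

#7

First minimize 0-60: best is 5.6, kept {#4, #7}.
Then maximize fuel economy: best is 48, kept {#7}.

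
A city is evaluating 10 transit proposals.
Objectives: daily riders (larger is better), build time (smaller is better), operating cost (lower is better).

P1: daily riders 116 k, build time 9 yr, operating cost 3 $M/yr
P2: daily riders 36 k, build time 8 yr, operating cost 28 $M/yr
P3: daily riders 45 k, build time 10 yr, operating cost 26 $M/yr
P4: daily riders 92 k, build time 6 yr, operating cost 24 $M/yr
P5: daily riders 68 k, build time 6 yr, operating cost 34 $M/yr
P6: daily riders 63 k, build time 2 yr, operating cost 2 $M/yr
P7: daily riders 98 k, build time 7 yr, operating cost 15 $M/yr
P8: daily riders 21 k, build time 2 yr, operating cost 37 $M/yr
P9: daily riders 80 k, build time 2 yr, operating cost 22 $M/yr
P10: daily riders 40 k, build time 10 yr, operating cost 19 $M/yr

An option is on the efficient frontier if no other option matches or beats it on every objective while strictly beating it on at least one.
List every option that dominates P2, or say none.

P4: daily riders 92≥36, build time 6≤8, operating cost 24≤28 — dominates P2.
P6: daily riders 63≥36, build time 2≤8, operating cost 2≤28 — dominates P2.
P7: daily riders 98≥36, build time 7≤8, operating cost 15≤28 — dominates P2.
P9: daily riders 80≥36, build time 2≤8, operating cost 22≤28 — dominates P2.
Others (P1, P3, P5, P8, P10) are each worse than P2 on at least one objective.

P4, P6, P7, P9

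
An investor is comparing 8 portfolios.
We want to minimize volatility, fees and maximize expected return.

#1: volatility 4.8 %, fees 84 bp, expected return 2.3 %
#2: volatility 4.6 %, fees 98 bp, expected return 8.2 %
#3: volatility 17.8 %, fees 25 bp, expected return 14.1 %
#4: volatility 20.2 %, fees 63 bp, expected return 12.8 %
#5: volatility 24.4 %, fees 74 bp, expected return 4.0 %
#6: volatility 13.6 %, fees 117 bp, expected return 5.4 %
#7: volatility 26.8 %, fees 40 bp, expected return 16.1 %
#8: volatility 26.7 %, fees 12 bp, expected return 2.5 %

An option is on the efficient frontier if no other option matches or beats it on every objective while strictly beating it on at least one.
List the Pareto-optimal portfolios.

#1, #2, #3, #7, #8

#1: not dominated.
#2: not dominated (best volatility).
#3: not dominated.
#4: dominated by #3 (volatility 17.8≤20.2, fees 25≤63, expected return 14.1≥12.8).
#5: dominated by #3 (volatility 17.8≤24.4, fees 25≤74, expected return 14.1≥4.0).
#6: dominated by #2 (volatility 4.6≤13.6, fees 98≤117, expected return 8.2≥5.4).
#7: not dominated (best expected return).
#8: not dominated (best fees).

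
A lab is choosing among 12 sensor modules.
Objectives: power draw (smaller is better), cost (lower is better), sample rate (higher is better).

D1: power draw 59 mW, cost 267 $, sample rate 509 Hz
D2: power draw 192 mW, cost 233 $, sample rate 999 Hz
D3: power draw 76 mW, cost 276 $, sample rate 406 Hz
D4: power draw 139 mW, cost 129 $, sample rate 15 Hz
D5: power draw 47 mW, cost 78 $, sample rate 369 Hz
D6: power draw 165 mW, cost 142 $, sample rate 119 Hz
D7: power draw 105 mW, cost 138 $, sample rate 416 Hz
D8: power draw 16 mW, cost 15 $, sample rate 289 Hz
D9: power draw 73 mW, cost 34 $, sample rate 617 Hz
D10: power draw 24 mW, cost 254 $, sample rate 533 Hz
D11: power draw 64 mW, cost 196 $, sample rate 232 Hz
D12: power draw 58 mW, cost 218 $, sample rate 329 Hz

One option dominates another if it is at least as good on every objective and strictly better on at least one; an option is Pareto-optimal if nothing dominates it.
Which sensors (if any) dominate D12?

D5: power draw 47≤58, cost 78≤218, sample rate 369≥329 — dominates D12.
Others (D1, D2, D3, D4, D6, D7, D8, D9, D10, D11) are each worse than D12 on at least one objective.

D5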